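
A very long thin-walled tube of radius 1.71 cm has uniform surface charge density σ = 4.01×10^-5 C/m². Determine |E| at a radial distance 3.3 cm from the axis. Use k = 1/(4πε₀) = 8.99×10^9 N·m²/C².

Take a coaxial cylindrical Gaussian surface of radius r = 3.3 cm and length L (r > 1.71 cm).
The whole shell is enclosed: λ_enc = σ·2πR = (4.01×10^-5)·2π·(0.0171) = 4.308e-6 C/m.
Applying ∮E·dA = Q_enc/ε₀ with the end caps contributing no flux:
E = 2k|λ_enc|/r = 2(8.99×10^9)(4.308×10^-6)/(0.033) = 2.35×10^6 N/C.

E ≈ 2.35×10^6 N/C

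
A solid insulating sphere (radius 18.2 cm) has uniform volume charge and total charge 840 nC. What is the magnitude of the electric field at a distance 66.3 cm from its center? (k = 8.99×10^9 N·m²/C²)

Take a concentric spherical Gaussian surface of radius r = 66.3 cm (r > R, so the entire charge is enclosed).
Q_enc = 840 nC = 8.40×10^-7 C.
By Gauss's law, ∮E·dA = E·4πr² = Q_enc/ε₀.
E = k|Q_enc|/r² = (8.99×10^9)(8.40e-7)/(0.663)² = 1.72×10^4 N/C.

|E| ≈ 1.72×10^4 N/C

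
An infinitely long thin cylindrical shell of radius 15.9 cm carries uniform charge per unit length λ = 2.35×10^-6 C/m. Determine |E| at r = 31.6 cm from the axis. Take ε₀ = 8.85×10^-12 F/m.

Coaxial Gaussian cylinder, radius r = 31.6 cm, length L (r > 15.9 cm).
The full line charge is enclosed: λ_enc = 2.35e-6 C/m.
Gauss's law: E·2πrL = λ_enc L/ε₀.
E = |λ_enc|/(2πε₀r) = (2.35×10^-6)/(2π·8.85×10^-12·0.316) = 1.34e5 N/C.

|E| = 1.34e5 V/m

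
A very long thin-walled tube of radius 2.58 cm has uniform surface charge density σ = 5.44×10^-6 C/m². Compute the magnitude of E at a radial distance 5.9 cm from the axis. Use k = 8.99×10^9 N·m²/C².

2.69×10^5 V/m

Coaxial Gaussian cylinder, radius r = 5.9 cm, length L (r > 2.58 cm).
The whole shell is enclosed: λ_enc = σ·2πR = (5.44×10^-6)·2π·(0.0258) = 8.819e-7 C/m.
Gauss's law: E·2πrL = λ_enc L/ε₀.
E = 2k|λ_enc|/r = 2(8.99×10^9)(8.819e-7)/(0.059) = 2.69×10^5 N/C.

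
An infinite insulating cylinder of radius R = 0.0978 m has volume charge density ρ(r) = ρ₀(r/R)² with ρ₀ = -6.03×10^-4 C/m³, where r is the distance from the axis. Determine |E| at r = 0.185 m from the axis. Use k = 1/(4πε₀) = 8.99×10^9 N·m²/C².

Coaxial Gaussian cylinder, radius r = 0.185 m, length L (r > R, full charge per length enclosed).
λ_enc = 2π ∫₀^R ρ₀(r'/R)^2 r' dr' = 2πρ₀R²/4 = -9.06×10^-6 C/m.
Applying ∮E·dA = Q_enc/ε₀ with the end caps contributing no flux:
E = 2k|λ_enc|/r = 2(8.99×10^9)(9.06×10^-6)/(0.185) = 8.81e5 N/C.

E = 8.81×10^5 V/m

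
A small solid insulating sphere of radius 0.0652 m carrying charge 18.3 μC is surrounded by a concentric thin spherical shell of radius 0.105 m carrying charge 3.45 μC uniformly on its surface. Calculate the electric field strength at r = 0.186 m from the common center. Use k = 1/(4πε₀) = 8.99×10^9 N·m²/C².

|E| ≈ 5.65e6 N/C

Use a concentric Gaussian sphere at r = 0.186 m (r > 0.105 m, enclosing both).
Q_enc = (18.3 μC) + (3.45 μC) = 2.175×10^-5 C.
By Gauss's law, ∮E·dA = E·4πr² = Q_enc/ε₀.
E = k|Q_enc|/r² = (8.99×10^9)(2.175e-5)/(0.186)² = 5.65×10^6 N/C.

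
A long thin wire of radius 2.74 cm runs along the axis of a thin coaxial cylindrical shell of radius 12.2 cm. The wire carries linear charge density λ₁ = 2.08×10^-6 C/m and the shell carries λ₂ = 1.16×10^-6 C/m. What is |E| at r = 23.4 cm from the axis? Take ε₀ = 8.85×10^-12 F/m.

Take a coaxial cylindrical Gaussian surface of radius r = 23.4 cm and length L (r > 12.2 cm, enclosing both).
λ_enc = λ₁ + λ₂ = (2.08e-6) + (1.16×10^-6) = 3.24e-6 C/m.
By Gauss's law (flux through the curved wall only), E·2πrL = λ_enc L/ε₀.
E = |λ_enc|/(2πε₀r) = (3.24×10^-6)/(2π·8.85×10^-12·0.234) = 2.49×10^5 N/C.

E = 2.49×10^5 N/C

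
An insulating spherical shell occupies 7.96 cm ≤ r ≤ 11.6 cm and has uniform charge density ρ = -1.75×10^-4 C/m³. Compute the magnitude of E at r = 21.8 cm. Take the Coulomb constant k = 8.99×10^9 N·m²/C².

E = 1.47e5 V/m

Take a concentric spherical Gaussian surface of radius r = 21.8 cm (r > 11.6 cm, enclosing the whole shell).
Q_enc = ρ·(4π/3)(b³ − a³) = (-1.75×10^-4)·(4π/3)·((0.116)³ − (0.0796)³) = -7.745×10^-7 C.
Since E is radial and uniform over the Gaussian sphere, Φ = E·4πr² = Q_enc/ε₀.
E = k|Q_enc|/r² = (8.99×10^9)(7.745×10^-7)/(0.218)² = 1.47×10^5 N/C.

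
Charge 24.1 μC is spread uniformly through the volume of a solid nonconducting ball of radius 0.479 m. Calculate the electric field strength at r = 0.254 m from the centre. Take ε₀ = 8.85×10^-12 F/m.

E = 5.01×10^5 N/C

Take a concentric spherical Gaussian surface of radius r = 0.254 m (r < R).
Only the charge within r is enclosed: Q_enc = Q·(r/R)³ = (24.1 μC)·(0.254 m/0.479 m)³ = 3.593e-6 C.
Applying ∮E·dA = Q_enc/ε₀ with Φ = E(4πr²):
E = |Q_enc|/(4πε₀r²) = (3.593×10^-6)/(4π·8.85×10^-12·(0.254)²) = 5.01×10^5 N/C.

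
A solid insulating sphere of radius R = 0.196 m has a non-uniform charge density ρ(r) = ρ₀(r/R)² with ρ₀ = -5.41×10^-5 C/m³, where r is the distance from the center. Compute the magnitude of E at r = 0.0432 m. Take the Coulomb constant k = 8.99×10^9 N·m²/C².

Symmetry ⇒ E = E(r) r̂. Gaussian sphere of radius r = 0.0432 m (r < R).
Q_enc = ∫₀^r ρ(r')·4πr'² dr' = (4πρ₀/R²) ∫₀^r r'^4 dr' = 4πρ₀ r^5/(5·R²) = -5.325×10^-10 C.
By Gauss's law, ∮E·dA = E·4πr² = Q_enc/ε₀.
E = k|Q_enc|/r² = (8.99×10^9)(5.325×10^-10)/(0.0432)² = 2.57e3 N/C.

E = 2.57e3 V/m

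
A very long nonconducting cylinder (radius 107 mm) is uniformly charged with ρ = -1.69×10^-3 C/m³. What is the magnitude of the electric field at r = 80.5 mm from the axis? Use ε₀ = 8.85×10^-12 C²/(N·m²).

|E| = 7.69×10^6 N/C

By cylindrical symmetry E is radial; use a coaxial Gaussian cylinder of radius 80.5 mm and length L (r < R).
Enclosed charge per unit length: λ_enc = ρ·πr² = (-1.69e-3)π(0.0805)² = -3.441×10^-5 C/m.
Gauss's law: E·2πrL = λ_enc L/ε₀.
E = |λ_enc|/(2πε₀r) = (3.441×10^-5)/(2π·8.85×10^-12·0.0805) = 7.69e6 N/C.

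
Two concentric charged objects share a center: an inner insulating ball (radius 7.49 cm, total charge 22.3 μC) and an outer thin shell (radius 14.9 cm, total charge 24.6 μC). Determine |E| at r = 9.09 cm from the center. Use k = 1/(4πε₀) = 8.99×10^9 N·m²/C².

|E| = 2.43×10^7 N/C

Symmetry ⇒ E = E(r) r̂. Gaussian sphere of radius r = 9.09 cm (between the bodies, 7.49 cm < r < 14.9 cm).
The shell at 14.9 cm lies outside the Gaussian surface, so Q_enc = 22.3 μC = 2.23×10^-5 C.
Gauss's law: E·4πr² = Q_enc/ε₀.
E = k|Q_enc|/r² = (8.99×10^9)(2.23×10^-5)/(0.0909)² = 2.43×10^7 N/C.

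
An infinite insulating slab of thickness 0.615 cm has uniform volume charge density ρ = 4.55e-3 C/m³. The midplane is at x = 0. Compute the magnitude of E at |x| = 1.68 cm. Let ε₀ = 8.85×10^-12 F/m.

E ≈ 1.58e6 N/C

The point |x| = 1.68 cm lies outside the slab (half-thickness 0.003075 m). A symmetric pillbox spanning the full slab encloses Q_enc = ρ·d·A.
Flux = 2EA ⇒ E = |ρ|d/(2ε₀), independent of distance outside.
E = (4.55e-3)(0.00615)/(2·8.85×10^-12) = 1.58×10^6 N/C.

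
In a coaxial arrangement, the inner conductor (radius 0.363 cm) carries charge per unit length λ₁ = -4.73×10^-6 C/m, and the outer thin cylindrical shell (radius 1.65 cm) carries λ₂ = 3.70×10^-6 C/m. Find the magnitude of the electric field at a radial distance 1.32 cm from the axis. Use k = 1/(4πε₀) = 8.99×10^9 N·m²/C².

Coaxial Gaussian cylinder, radius r = 1.32 cm, length L (between the conductors, 0.363 cm < r < 1.65 cm).
The shell at 1.65 cm lies outside the Gaussian surface, so λ_enc = λ₁ = -4.73×10^-6 C/m.
Since E is radial and uniform over the curved surface, Φ = E·2πrL = Q_enc/ε₀ = λ_enc L/ε₀.
E = 2k|λ_enc|/r = 2(8.99×10^9)(4.73×10^-6)/(0.0132) = 6.44×10^6 N/C.

E ≈ 6.44×10^6 N/C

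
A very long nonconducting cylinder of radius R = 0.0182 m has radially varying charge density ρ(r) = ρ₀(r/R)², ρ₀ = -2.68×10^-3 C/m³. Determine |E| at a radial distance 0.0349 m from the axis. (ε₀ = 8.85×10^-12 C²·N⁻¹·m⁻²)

Choose a coaxial cylinder of radius r = 0.0349 m (arbitrary length L) as the Gaussian surface (r > R, full charge per length enclosed).
λ_enc = 2π ∫₀^R ρ₀(r'/R)^2 r' dr' = 2πρ₀R²/4 = -1.394×10^-6 C/m.
Gauss's law: E·2πrL = λ_enc L/ε₀.
E = |λ_enc|/(2πε₀r) = (1.394×10^-6)/(2π·8.85×10^-12·0.0349) = 7.19×10^5 N/C.

E ≈ 7.19×10^5 N/C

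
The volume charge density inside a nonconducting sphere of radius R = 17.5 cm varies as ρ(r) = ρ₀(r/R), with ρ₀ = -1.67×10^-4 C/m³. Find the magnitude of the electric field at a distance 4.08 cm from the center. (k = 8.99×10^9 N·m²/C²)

E ≈ 4.49e4 N/C

Use a concentric Gaussian sphere at r = 4.08 cm (r < R).
Integrate the density: Q_enc = 4π ∫₀^r ρ₀(r'/R)^1 r'² dr' = 4πρ₀ r^4/(4·R) = -8.307e-9 C.
Since E is radial and uniform over the Gaussian sphere, Φ = E·4πr² = Q_enc/ε₀.
E = k|Q_enc|/r² = (8.99×10^9)(8.307×10^-9)/(0.0408)² = 4.49e4 N/C.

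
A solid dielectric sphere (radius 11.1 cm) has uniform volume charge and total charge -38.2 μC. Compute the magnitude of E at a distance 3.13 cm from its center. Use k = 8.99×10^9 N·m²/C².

Symmetry ⇒ E = E(r) r̂. Gaussian sphere of radius r = 3.13 cm (r < R).
Only the charge within r is enclosed: Q_enc = Q·(r/R)³ = (-38.2 μC)·(3.13 cm/11.1 cm)³ = -8.565×10^-7 C.
Gauss's law: E·4πr² = Q_enc/ε₀.
E = k|Q_enc|/r² = (8.99×10^9)(8.565×10^-7)/(0.0313)² = 7.86e6 N/C.

E = 7.86×10^6 N/C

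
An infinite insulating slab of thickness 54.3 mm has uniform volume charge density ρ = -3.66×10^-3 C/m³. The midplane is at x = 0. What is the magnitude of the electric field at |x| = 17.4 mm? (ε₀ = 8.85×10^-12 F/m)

E ≈ 7.20×10^6 V/m

By symmetry E is perpendicular to the slab. A Gaussian pillbox from −17.4 mm to +17.4 mm (face area A) lies entirely within the slab.
Q_enc = ρ·(2x)·A and flux = 2EA, so 2EA = 2ρxA/ε₀ ⇒ E = |ρ|x/ε₀.
E = (3.66e-3)(0.0174)/(8.85×10^-12) = 7.20×10^6 N/C.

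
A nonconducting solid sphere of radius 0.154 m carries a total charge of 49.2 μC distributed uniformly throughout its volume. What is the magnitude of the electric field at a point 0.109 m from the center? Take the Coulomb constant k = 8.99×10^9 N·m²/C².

Symmetry ⇒ E = E(r) r̂. Gaussian sphere of radius r = 0.109 m (r < R).
For a uniform sphere the enclosed fraction is (r/R)³, so Q_enc = (49.2 μC)(0.109/0.154)³ = 1.745×10^-5 C.
Gauss's law: E·4πr² = Q_enc/ε₀.
E = k|Q_enc|/r² = (8.99×10^9)(1.745×10^-5)/(0.109)² = 1.32e7 N/C.

|E| ≈ 1.32×10^7 N/C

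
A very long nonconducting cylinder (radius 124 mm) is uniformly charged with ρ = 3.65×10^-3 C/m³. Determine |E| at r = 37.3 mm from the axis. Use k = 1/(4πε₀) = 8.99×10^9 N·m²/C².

|E| ≈ 7.69×10^6 N/C

Take a coaxial cylindrical Gaussian surface of radius r = 37.3 mm and length L (r < R).
Charge inside radius r per length L is ρ·πr²·L, so λ_enc = ρπr² = 1.595×10^-5 C/m.
Gauss's law: E·2πrL = λ_enc L/ε₀.
E = 2k|λ_enc|/r = 2(8.99×10^9)(1.595×10^-5)/(0.0373) = 7.69×10^6 N/C.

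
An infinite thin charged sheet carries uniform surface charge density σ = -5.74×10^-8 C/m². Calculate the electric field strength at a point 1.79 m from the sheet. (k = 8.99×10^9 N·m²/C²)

|E| ≈ 3.24×10^3 N/C

By planar symmetry E is perpendicular to the sheet and uniform; use a Gaussian pillbox with flat faces of area A on each side of the sheet.
Flux Φ = 2EA and Q_enc = σA, so 2EA = σA/ε₀ ⇒ E = |σ|/(2ε₀), independent of distance.
E = 2πk|σ| = 2π(8.99×10^9)(5.74×10^-8) = 3.24×10^3 N/C.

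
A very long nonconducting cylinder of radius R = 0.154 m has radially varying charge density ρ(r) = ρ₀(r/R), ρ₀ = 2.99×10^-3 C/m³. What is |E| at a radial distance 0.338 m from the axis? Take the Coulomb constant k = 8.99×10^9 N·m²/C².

Take a coaxial cylindrical Gaussian surface of radius r = 0.338 m and length L (r > R, full charge per length enclosed).
λ_enc = 2π ∫₀^R ρ₀(r'/R)^1 r' dr' = 2πρ₀R²/3 = 1.485×10^-4 C/m.
Gauss's law: E·2πrL = λ_enc L/ε₀.
E = 2k|λ_enc|/r = 2(8.99×10^9)(1.485×10^-4)/(0.338) = 7.90e6 N/C.

E = 7.90×10^6 N/C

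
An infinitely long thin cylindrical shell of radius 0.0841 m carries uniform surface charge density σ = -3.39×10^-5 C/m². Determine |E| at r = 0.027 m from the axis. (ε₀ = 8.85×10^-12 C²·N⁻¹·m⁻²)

Choose a coaxial cylinder of radius r = 0.027 m (arbitrary length L) as the Gaussian surface (r < 0.0841 m, inside the shell).
No charge is enclosed, so Gauss's law gives E·2πrL = 0 ⇒ E = 0.

|E| = 0 N/C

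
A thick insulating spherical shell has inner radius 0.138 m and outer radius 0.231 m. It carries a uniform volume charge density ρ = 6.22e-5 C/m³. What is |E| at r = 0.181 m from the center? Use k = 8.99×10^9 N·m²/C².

Symmetry ⇒ E = E(r) r̂. Gaussian sphere of radius r = 0.181 m (within the shell material, 0.138 m < r < 0.231 m).
Enclosed charge is the volume from a to r: Q_enc = (4π/3)ρ(r³ − a³) = 8.602×10^-7 C.
Applying ∮E·dA = Q_enc/ε₀ with Φ = E(4πr²):
E = k|Q_enc|/r² = (8.99×10^9)(8.602e-7)/(0.181)² = 2.36e5 N/C.

E ≈ 2.36×10^5 V/m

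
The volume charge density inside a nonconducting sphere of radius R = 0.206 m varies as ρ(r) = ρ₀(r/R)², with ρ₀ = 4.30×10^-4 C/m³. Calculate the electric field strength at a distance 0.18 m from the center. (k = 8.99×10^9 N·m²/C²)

E ≈ 1.34×10^6 N/C

By spherical symmetry E is radial; choose a Gaussian sphere of radius r = 0.18 m (r < R).
Q_enc = ∫₀^r ρ(r')·4πr'² dr' = (4πρ₀/R²) ∫₀^r r'^4 dr' = 4πρ₀ r^5/(5·R²) = 4.812×10^-6 C.
By Gauss's law, ∮E·dA = E·4πr² = Q_enc/ε₀.
E = k|Q_enc|/r² = (8.99×10^9)(4.812×10^-6)/(0.18)² = 1.34×10^6 N/C.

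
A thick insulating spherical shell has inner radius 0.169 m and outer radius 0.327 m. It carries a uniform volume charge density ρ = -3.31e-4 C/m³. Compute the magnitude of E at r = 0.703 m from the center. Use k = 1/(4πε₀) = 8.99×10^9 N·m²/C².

|E| ≈ 7.60×10^5 N/C

Symmetry ⇒ E = E(r) r̂. Gaussian sphere of radius r = 0.703 m (r > 0.327 m, enclosing the whole shell).
Q_enc = ρ·(4π/3)(b³ − a³) = (-3.31×10^-4)·(4π/3)·((0.327)³ − (0.169)³) = -4.179×10^-5 C.
By Gauss's law, ∮E·dA = E·4πr² = Q_enc/ε₀.
E = k|Q_enc|/r² = (8.99×10^9)(4.179×10^-5)/(0.703)² = 7.60×10^5 N/C.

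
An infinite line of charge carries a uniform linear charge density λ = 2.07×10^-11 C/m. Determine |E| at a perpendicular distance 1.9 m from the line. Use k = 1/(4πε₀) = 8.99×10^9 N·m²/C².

|E| ≈ 0.196 N/C

Take a coaxial cylindrical Gaussian surface of radius r = 1.9 m and length L.
Q_enc = λL, so λ_enc = 2.07×10^-11 C/m.
Gauss's law: E·2πrL = λ_enc L/ε₀.
E = 2k|λ_enc|/r = 2(8.99×10^9)(2.07e-11)/(1.9) = 0.196 N/C.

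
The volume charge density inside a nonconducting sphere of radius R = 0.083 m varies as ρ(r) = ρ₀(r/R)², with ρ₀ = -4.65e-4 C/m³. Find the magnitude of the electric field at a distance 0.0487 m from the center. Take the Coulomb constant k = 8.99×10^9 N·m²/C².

|E| ≈ 1.76×10^5 V/m

By spherical symmetry E is radial; choose a Gaussian sphere of radius r = 0.0487 m (r < R).
Q_enc = ∫₀^r ρ(r')·4πr'² dr' = (4πρ₀/R²) ∫₀^r r'^4 dr' = 4πρ₀ r^5/(5·R²) = -4.647×10^-8 C.
Since E is radial and uniform over the Gaussian sphere, Φ = E·4πr² = Q_enc/ε₀.
E = k|Q_enc|/r² = (8.99×10^9)(4.647×10^-8)/(0.0487)² = 1.76×10^5 N/C.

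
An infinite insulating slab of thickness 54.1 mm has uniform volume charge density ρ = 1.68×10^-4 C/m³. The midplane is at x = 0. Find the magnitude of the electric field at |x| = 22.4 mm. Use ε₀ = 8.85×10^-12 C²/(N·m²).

By symmetry E is perpendicular to the slab. A Gaussian pillbox from −22.4 mm to +22.4 mm (face area A) lies entirely within the slab.
Q_enc = ρ·(2x)·A and flux = 2EA, so 2EA = 2ρxA/ε₀ ⇒ E = |ρ|x/ε₀.
E = (1.68×10^-4)(0.0224)/(8.85×10^-12) = 4.25×10^5 N/C.

E = 4.25e5 V/m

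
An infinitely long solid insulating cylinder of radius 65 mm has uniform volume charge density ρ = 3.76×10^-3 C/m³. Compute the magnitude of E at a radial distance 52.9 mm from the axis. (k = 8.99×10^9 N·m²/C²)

E = 1.12×10^7 V/m

Choose a coaxial cylinder of radius r = 52.9 mm (arbitrary length L) as the Gaussian surface (r < R).
Charge inside radius r per length L is ρ·πr²·L, so λ_enc = ρπr² = 3.306×10^-5 C/m.
Gauss's law: E·2πrL = λ_enc L/ε₀.
E = 2k|λ_enc|/r = 2(8.99×10^9)(3.306e-5)/(0.0529) = 1.12e7 N/C.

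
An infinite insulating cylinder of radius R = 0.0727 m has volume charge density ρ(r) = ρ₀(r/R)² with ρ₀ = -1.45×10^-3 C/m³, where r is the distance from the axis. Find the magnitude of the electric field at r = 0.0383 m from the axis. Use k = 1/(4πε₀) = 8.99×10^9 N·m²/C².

Coaxial Gaussian cylinder, radius r = 0.0383 m, length L (r < R).
λ_enc = ∫₀^r ρ(r')·2πr' dr' = (2πρ₀/R²)·r^4/4 = -9.273e-7 C/m.
By Gauss's law (flux through the curved wall only), E·2πrL = λ_enc L/ε₀.
E = 2k|λ_enc|/r = 2(8.99×10^9)(9.273e-7)/(0.0383) = 4.35e5 N/C.

|E| = 4.35e5 N/C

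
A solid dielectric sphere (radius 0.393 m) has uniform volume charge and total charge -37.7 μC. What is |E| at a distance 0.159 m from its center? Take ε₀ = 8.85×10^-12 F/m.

8.88e5 V/m

Take a concentric spherical Gaussian surface of radius r = 0.159 m (r < R).
For a uniform sphere the enclosed fraction is (r/R)³, so Q_enc = (-37.7 μC)(0.159/0.393)³ = -2.497e-6 C.
Since E is radial and uniform over the Gaussian sphere, Φ = E·4πr² = Q_enc/ε₀.
E = |Q_enc|/(4πε₀r²) = (2.497×10^-6)/(4π·8.85×10^-12·(0.159)²) = 8.88e5 N/C.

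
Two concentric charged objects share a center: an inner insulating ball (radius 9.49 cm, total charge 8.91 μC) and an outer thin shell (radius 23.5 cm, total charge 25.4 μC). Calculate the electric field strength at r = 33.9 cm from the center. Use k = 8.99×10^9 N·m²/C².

E = 2.68e6 N/C

Take a concentric spherical Gaussian surface of radius r = 33.9 cm (r > 23.5 cm, enclosing both).
Q_enc = (8.91 μC) + (25.4 μC) = 3.431e-5 C.
Applying ∮E·dA = Q_enc/ε₀ with Φ = E(4πr²):
E = k|Q_enc|/r² = (8.99×10^9)(3.431×10^-5)/(0.339)² = 2.68×10^6 N/C.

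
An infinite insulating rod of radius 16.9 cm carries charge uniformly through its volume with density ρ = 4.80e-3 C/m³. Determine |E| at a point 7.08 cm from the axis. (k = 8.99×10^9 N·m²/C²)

E ≈ 1.92×10^7 N/C

Choose a coaxial cylinder of radius r = 7.08 cm (arbitrary length L) as the Gaussian surface (r < R).
Enclosed charge per unit length: λ_enc = ρ·πr² = (4.80e-3)π(0.0708)² = 7.559×10^-5 C/m.
Since E is radial and uniform over the curved surface, Φ = E·2πrL = Q_enc/ε₀ = λ_enc L/ε₀.
E = 2k|λ_enc|/r = 2(8.99×10^9)(7.559×10^-5)/(0.0708) = 1.92×10^7 N/C.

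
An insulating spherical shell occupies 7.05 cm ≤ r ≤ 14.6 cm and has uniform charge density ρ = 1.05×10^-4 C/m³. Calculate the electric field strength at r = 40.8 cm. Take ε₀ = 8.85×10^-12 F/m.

|E| ≈ 6.56e4 N/C

By spherical symmetry E is radial; choose a Gaussian sphere of radius r = 40.8 cm (r > 14.6 cm, enclosing the whole shell).
Q_enc = ρ·(4π/3)(b³ − a³) = (1.05×10^-4)·(4π/3)·((0.146)³ − (0.0705)³) = 1.215×10^-6 C.
Applying ∮E·dA = Q_enc/ε₀ with Φ = E(4πr²):
E = |Q_enc|/(4πε₀r²) = (1.215×10^-6)/(4π·8.85×10^-12·(0.408)²) = 6.56×10^4 N/C.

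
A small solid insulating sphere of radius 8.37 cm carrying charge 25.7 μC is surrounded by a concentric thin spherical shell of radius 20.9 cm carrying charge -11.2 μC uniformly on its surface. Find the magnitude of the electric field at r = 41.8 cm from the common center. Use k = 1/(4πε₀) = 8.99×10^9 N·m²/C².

7.46×10^5 V/m

Use a concentric Gaussian sphere at r = 41.8 cm (r > 20.9 cm, enclosing both).
Q_enc = (25.7 μC) + (-11.2 μC) = 1.45×10^-5 C.
Gauss's law: E·4πr² = Q_enc/ε₀.
E = k|Q_enc|/r² = (8.99×10^9)(1.45×10^-5)/(0.418)² = 7.46×10^5 N/C.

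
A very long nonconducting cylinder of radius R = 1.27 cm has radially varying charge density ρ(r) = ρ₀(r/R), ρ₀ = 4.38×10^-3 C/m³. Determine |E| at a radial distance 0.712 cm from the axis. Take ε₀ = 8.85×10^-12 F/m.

By cylindrical symmetry E is radial; use a coaxial Gaussian cylinder of radius 0.712 cm and length L (r < R).
Integrating ρ over the cross-section to radius r: λ_enc = (2πρ₀/R) ∫₀^r r'^2 dr' = 2πρ₀ r^3/(3·R) = 2.607×10^-7 C/m.
Gauss's law: E·2πrL = λ_enc L/ε₀.
E = |λ_enc|/(2πε₀r) = (2.607e-7)/(2π·8.85×10^-12·0.00712) = 6.59e5 N/C.

E = 6.59×10^5 N/C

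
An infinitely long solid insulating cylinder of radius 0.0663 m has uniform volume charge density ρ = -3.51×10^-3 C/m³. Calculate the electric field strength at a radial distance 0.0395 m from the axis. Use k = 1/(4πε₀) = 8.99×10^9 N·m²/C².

E = 7.83e6 N/C

By cylindrical symmetry E is radial; use a coaxial Gaussian cylinder of radius 0.0395 m and length L (r < R).
Enclosed charge per unit length: λ_enc = ρ·πr² = (-3.51×10^-3)π(0.0395)² = -1.72×10^-5 C/m.
Applying ∮E·dA = Q_enc/ε₀ with the end caps contributing no flux:
E = 2k|λ_enc|/r = 2(8.99×10^9)(1.72×10^-5)/(0.0395) = 7.83×10^6 N/C.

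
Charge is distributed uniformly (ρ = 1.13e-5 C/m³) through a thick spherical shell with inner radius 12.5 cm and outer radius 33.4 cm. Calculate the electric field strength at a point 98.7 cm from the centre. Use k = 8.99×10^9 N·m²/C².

|E| = 1.54×10^4 N/C

Take a concentric spherical Gaussian surface of radius r = 98.7 cm (r > 33.4 cm, enclosing the whole shell).
Q_enc = ρ·(4π/3)(b³ − a³) = (1.13×10^-5)·(4π/3)·((0.334)³ − (0.125)³) = 1.671×10^-6 C.
Gauss's law: E·4πr² = Q_enc/ε₀.
E = k|Q_enc|/r² = (8.99×10^9)(1.671e-6)/(0.987)² = 1.54×10^4 N/C.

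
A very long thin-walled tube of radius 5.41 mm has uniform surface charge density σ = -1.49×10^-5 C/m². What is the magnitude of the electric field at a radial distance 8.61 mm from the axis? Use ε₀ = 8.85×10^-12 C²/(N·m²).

1.06×10^6 N/C

Coaxial Gaussian cylinder, radius r = 8.61 mm, length L (r > 5.41 mm).
The whole shell is enclosed: λ_enc = σ·2πR = (-1.49×10^-5)·2π·(0.00541) = -5.065×10^-7 C/m.
Since E is radial and uniform over the curved surface, Φ = E·2πrL = Q_enc/ε₀ = λ_enc L/ε₀.
E = |λ_enc|/(2πε₀r) = (5.065×10^-7)/(2π·8.85×10^-12·0.00861) = 1.06×10^6 N/C.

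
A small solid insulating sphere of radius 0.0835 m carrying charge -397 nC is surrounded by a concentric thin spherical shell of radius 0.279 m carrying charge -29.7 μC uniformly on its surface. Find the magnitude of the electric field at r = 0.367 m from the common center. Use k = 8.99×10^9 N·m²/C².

|E| = 2.01×10^6 N/C

Take a concentric spherical Gaussian surface of radius r = 0.367 m (r > 0.279 m, enclosing both).
Q_enc = (-397 nC) + (-29.7 μC) = -3.01×10^-5 C.
Since E is radial and uniform over the Gaussian sphere, Φ = E·4πr² = Q_enc/ε₀.
E = k|Q_enc|/r² = (8.99×10^9)(3.01e-5)/(0.367)² = 2.01×10^6 N/C.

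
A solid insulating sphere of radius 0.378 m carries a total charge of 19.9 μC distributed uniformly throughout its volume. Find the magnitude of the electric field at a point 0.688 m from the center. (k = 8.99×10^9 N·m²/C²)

By spherical symmetry E is radial; choose a Gaussian sphere of radius r = 0.688 m (r > R, so the entire charge is enclosed).
Q_enc = 19.9 μC = 1.99×10^-5 C.
Applying ∮E·dA = Q_enc/ε₀ with Φ = E(4πr²):
E = k|Q_enc|/r² = (8.99×10^9)(1.99e-5)/(0.688)² = 3.78e5 N/C.

E ≈ 3.78×10^5 N/C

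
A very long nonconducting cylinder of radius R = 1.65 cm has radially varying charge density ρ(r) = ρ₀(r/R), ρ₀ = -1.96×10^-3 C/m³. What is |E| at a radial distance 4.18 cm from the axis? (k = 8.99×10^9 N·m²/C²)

Coaxial Gaussian cylinder, radius r = 4.18 cm, length L (r > R, full charge per length enclosed).
λ_enc = 2π ∫₀^R ρ₀(r'/R)^1 r' dr' = 2πρ₀R²/3 = -1.118×10^-6 C/m.
By Gauss's law (flux through the curved wall only), E·2πrL = λ_enc L/ε₀.
E = 2k|λ_enc|/r = 2(8.99×10^9)(1.118e-6)/(0.0418) = 4.81×10^5 N/C.

4.81e5 V/m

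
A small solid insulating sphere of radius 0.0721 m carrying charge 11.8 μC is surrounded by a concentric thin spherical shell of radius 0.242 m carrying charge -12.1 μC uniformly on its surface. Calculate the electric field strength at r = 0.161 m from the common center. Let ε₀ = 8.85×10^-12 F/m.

E = 4.09×10^6 N/C

Symmetry ⇒ E = E(r) r̂. Gaussian sphere of radius r = 0.161 m (between the bodies, 0.0721 m < r < 0.242 m).
Only the inner charge is enclosed; the outer shell contributes nothing inside itself. Q_enc = 11.8 μC = 1.18×10^-5 C.
Gauss's law: E·4πr² = Q_enc/ε₀.
E = |Q_enc|/(4πε₀r²) = (1.18e-5)/(4π·8.85×10^-12·(0.161)²) = 4.09×10^6 N/C.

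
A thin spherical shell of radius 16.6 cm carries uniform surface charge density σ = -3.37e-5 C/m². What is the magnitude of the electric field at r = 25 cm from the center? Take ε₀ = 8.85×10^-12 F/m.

Take a concentric spherical Gaussian surface of radius r = 25 cm (r > 16.6 cm).
The entire shell is enclosed: Q_enc = σ·4πR² = (-3.37×10^-5)·4π·(0.166)² = -1.167e-5 C.
By Gauss's law, ∮E·dA = E·4πr² = Q_enc/ε₀.
E = |Q_enc|/(4πε₀r²) = (1.167×10^-5)/(4π·8.85×10^-12·(0.25)²) = 1.68×10^6 N/C.

1.68e6 N/C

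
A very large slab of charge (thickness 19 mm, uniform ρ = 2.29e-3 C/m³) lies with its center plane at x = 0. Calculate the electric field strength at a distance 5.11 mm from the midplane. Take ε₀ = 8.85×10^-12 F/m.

By symmetry E is perpendicular to the slab. A Gaussian pillbox from −5.11 mm to +5.11 mm (face area A) lies entirely within the slab.
Q_enc = ρ·(2x)·A and flux = 2EA, so 2EA = 2ρxA/ε₀ ⇒ E = |ρ|x/ε₀.
E = (2.29×10^-3)(0.00511)/(8.85×10^-12) = 1.32e6 N/C.

E ≈ 1.32×10^6 N/C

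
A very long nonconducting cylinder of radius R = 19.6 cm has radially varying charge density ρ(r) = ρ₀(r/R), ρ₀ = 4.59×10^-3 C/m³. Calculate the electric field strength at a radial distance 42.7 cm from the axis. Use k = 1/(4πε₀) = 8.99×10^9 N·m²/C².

Take a coaxial cylindrical Gaussian surface of radius r = 42.7 cm and length L (r > R, full charge per length enclosed).
λ_enc = 2π ∫₀^R ρ₀(r'/R)^1 r' dr' = 2πρ₀R²/3 = 3.693×10^-4 C/m.
Applying ∮E·dA = Q_enc/ε₀ with the end caps contributing no flux:
E = 2k|λ_enc|/r = 2(8.99×10^9)(3.693×10^-4)/(0.427) = 1.56e7 N/C.

1.56×10^7 V/m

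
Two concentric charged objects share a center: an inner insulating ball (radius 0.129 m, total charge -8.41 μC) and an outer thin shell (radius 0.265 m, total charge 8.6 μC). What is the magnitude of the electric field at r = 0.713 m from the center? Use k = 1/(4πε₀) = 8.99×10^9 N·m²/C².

|E| ≈ 3.36×10^3 N/C

Symmetry ⇒ E = E(r) r̂. Gaussian sphere of radius r = 0.713 m (r > 0.265 m, enclosing both).
Q_enc = (-8.41 μC) + (8.6 μC) = 1.90e-7 C.
Since E is radial and uniform over the Gaussian sphere, Φ = E·4πr² = Q_enc/ε₀.
E = k|Q_enc|/r² = (8.99×10^9)(1.90×10^-7)/(0.713)² = 3.36×10^3 N/C.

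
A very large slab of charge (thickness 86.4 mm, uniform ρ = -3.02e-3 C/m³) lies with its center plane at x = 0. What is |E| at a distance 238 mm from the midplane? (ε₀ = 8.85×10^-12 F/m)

1.47e7 N/C

The point |x| = 238 mm lies outside the slab (half-thickness 0.0432 m). A symmetric pillbox spanning the full slab encloses Q_enc = ρ·d·A.
Flux = 2EA ⇒ E = |ρ|d/(2ε₀), independent of distance outside.
E = (3.02e-3)(0.0864)/(2·8.85×10^-12) = 1.47×10^7 N/C.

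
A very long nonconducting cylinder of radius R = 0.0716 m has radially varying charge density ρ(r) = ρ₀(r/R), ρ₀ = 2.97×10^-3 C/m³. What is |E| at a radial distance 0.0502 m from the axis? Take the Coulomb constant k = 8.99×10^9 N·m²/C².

3.94e6 N/C

Choose a coaxial cylinder of radius r = 0.0502 m (arbitrary length L) as the Gaussian surface (r < R).
λ_enc = ∫₀^r ρ(r')·2πr' dr' = (2πρ₀/R)·r^3/3 = 1.099×10^-5 C/m.
By Gauss's law (flux through the curved wall only), E·2πrL = λ_enc L/ε₀.
E = 2k|λ_enc|/r = 2(8.99×10^9)(1.099×10^-5)/(0.0502) = 3.94×10^6 N/C.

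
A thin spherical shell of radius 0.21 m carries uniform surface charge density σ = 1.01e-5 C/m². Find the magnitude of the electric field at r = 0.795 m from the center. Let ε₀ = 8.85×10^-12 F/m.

Use a concentric Gaussian sphere at r = 0.795 m (r > 0.21 m).
The entire shell is enclosed: Q_enc = σ·4πR² = (1.01×10^-5)·4π·(0.21)² = 5.597×10^-6 C.
Since E is radial and uniform over the Gaussian sphere, Φ = E·4πr² = Q_enc/ε₀.
E = |Q_enc|/(4πε₀r²) = (5.597×10^-6)/(4π·8.85×10^-12·(0.795)²) = 7.96×10^4 N/C.

7.96×10^4 V/m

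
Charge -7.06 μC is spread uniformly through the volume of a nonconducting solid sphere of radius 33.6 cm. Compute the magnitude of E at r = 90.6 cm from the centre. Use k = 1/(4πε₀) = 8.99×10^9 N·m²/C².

E = 7.73×10^4 N/C

By spherical symmetry E is radial; choose a Gaussian sphere of radius r = 90.6 cm (r > R, so the entire charge is enclosed).
Q_enc = -7.06 μC = -7.06×10^-6 C.
Since E is radial and uniform over the Gaussian sphere, Φ = E·4πr² = Q_enc/ε₀.
E = k|Q_enc|/r² = (8.99×10^9)(7.06×10^-6)/(0.906)² = 7.73e4 N/C.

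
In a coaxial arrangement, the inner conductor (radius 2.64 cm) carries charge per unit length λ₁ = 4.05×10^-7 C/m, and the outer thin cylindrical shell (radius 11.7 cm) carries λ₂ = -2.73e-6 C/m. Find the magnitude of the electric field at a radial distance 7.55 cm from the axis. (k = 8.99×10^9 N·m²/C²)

|E| = 9.64e4 N/C

Take a coaxial cylindrical Gaussian surface of radius r = 7.55 cm and length L (between the conductors, 2.64 cm < r < 11.7 cm).
Only the inner wire is enclosed; the outer shell contributes nothing inside itself. λ_enc = λ₁ = 4.05e-7 C/m.
Since E is radial and uniform over the curved surface, Φ = E·2πrL = Q_enc/ε₀ = λ_enc L/ε₀.
E = 2k|λ_enc|/r = 2(8.99×10^9)(4.05×10^-7)/(0.0755) = 9.64e4 N/C.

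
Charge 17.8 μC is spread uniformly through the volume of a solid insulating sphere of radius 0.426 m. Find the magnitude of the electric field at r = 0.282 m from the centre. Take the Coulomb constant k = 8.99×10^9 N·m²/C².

Symmetry ⇒ E = E(r) r̂. Gaussian sphere of radius r = 0.282 m (r < R).
Only the charge within r is enclosed: Q_enc = Q·(r/R)³ = (17.8 μC)·(0.282 m/0.426 m)³ = 5.163×10^-6 C.
Applying ∮E·dA = Q_enc/ε₀ with Φ = E(4πr²):
E = k|Q_enc|/r² = (8.99×10^9)(5.163e-6)/(0.282)² = 5.84×10^5 N/C.

E ≈ 5.84×10^5 N/C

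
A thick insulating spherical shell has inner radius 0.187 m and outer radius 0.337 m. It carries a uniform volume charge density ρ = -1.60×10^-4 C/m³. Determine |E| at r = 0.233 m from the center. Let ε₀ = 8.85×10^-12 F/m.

E ≈ 6.78e5 N/C

Use a concentric Gaussian sphere at r = 0.233 m (within the shell material, 0.187 m < r < 0.337 m).
Only the shell between 0.187 m and r is enclosed: Q_enc = ρ·(4π/3)(r³ − a³) = (-1.60×10^-4)·(4π/3)·((0.233)³ − (0.187)³) = -4.095e-6 C.
Gauss's law: E·4πr² = Q_enc/ε₀.
E = |Q_enc|/(4πε₀r²) = (4.095×10^-6)/(4π·8.85×10^-12·(0.233)²) = 6.78×10^5 N/C.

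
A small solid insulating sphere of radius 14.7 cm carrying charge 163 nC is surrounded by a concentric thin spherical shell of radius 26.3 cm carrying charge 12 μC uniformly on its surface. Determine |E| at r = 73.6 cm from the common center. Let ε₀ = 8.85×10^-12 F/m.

E = 2.02×10^5 N/C

Symmetry ⇒ E = E(r) r̂. Gaussian sphere of radius r = 73.6 cm (r > 26.3 cm, enclosing both).
Q_enc = (163 nC) + (12 μC) = 1.216e-5 C.
Since E is radial and uniform over the Gaussian sphere, Φ = E·4πr² = Q_enc/ε₀.
E = |Q_enc|/(4πε₀r²) = (1.216×10^-5)/(4π·8.85×10^-12·(0.736)²) = 2.02×10^5 N/C.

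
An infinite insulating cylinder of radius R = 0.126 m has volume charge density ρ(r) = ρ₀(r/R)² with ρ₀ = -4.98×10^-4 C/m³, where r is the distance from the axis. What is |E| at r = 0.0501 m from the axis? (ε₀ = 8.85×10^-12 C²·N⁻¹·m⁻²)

|E| = 1.11×10^5 V/m

Coaxial Gaussian cylinder, radius r = 0.0501 m, length L (r < R).
Integrating ρ over the cross-section to radius r: λ_enc = (2πρ₀/R²) ∫₀^r r'^3 dr' = 2πρ₀ r^4/(4·R²) = -3.104×10^-7 C/m.
Applying ∮E·dA = Q_enc/ε₀ with the end caps contributing no flux:
E = |λ_enc|/(2πε₀r) = (3.104×10^-7)/(2π·8.85×10^-12·0.0501) = 1.11×10^5 N/C.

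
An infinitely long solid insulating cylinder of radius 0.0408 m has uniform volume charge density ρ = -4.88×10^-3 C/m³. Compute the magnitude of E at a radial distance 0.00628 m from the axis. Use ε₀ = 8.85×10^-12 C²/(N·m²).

E ≈ 1.73e6 N/C

Take a coaxial cylindrical Gaussian surface of radius r = 0.00628 m and length L (r < R).
Enclosed charge per unit length: λ_enc = ρ·πr² = (-4.88e-3)π(0.00628)² = -6.046e-7 C/m.
By Gauss's law (flux through the curved wall only), E·2πrL = λ_enc L/ε₀.
E = |λ_enc|/(2πε₀r) = (6.046e-7)/(2π·8.85×10^-12·0.00628) = 1.73×10^6 N/C.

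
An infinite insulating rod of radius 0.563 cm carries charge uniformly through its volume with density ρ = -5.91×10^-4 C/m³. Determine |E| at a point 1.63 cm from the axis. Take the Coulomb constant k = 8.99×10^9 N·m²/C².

Take a coaxial cylindrical Gaussian surface of radius r = 1.63 cm and length L (r > 0.563 cm, full cross-section enclosed).
λ_enc = ρ·πR² = (-5.91×10^-4)π(0.00563)² = -5.885e-8 C/m.
Applying ∮E·dA = Q_enc/ε₀ with the end caps contributing no flux:
E = 2k|λ_enc|/r = 2(8.99×10^9)(5.885e-8)/(0.0163) = 6.49e4 N/C.

6.49e4 N/C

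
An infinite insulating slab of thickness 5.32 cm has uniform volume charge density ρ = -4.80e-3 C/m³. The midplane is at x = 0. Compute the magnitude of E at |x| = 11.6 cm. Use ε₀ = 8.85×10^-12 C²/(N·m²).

E = 1.44e7 V/m

The point |x| = 11.6 cm lies outside the slab (half-thickness 0.0266 m). A symmetric pillbox spanning the full slab encloses Q_enc = ρ·d·A.
Flux = 2EA ⇒ E = |ρ|d/(2ε₀), independent of distance outside.
E = (4.80e-3)(0.0532)/(2·8.85×10^-12) = 1.44×10^7 N/C.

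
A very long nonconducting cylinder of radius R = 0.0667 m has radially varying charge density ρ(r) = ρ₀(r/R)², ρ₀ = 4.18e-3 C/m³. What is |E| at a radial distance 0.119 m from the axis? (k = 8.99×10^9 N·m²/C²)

4.41e6 V/m

By cylindrical symmetry E is radial; use a coaxial Gaussian cylinder of radius 0.119 m and length L (r > R, full charge per length enclosed).
λ_enc = 2π ∫₀^R ρ₀(r'/R)^2 r' dr' = 2πρ₀R²/4 = 2.921e-5 C/m.
Gauss's law: E·2πrL = λ_enc L/ε₀.
E = 2k|λ_enc|/r = 2(8.99×10^9)(2.921×10^-5)/(0.119) = 4.41×10^6 N/C.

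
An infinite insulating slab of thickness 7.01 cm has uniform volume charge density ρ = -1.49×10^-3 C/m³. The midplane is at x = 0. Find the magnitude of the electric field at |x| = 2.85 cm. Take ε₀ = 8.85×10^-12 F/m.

By symmetry E is perpendicular to the slab. A Gaussian pillbox from −2.85 cm to +2.85 cm (face area A) lies entirely within the slab.
Q_enc = ρ·(2x)·A and flux = 2EA, so 2EA = 2ρxA/ε₀ ⇒ E = |ρ|x/ε₀.
E = (1.49×10^-3)(0.0285)/(8.85×10^-12) = 4.80e6 N/C.

|E| = 4.80×10^6 N/C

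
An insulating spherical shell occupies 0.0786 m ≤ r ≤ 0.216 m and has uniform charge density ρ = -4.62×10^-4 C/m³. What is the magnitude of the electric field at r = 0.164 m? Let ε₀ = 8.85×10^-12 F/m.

By spherical symmetry E is radial; choose a Gaussian sphere of radius r = 0.164 m (within the shell material, 0.0786 m < r < 0.216 m).
Only the shell between 0.0786 m and r is enclosed: Q_enc = ρ·(4π/3)(r³ − a³) = (-4.62×10^-4)·(4π/3)·((0.164)³ − (0.0786)³) = -7.596×10^-6 C.
Since E is radial and uniform over the Gaussian sphere, Φ = E·4πr² = Q_enc/ε₀.
E = |Q_enc|/(4πε₀r²) = (7.596×10^-6)/(4π·8.85×10^-12·(0.164)²) = 2.54×10^6 N/C.

E = 2.54×10^6 N/C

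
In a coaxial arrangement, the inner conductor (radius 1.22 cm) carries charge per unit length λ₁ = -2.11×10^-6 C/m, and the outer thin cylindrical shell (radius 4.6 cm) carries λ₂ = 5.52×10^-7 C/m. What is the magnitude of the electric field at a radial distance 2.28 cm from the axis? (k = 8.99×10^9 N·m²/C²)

Take a coaxial cylindrical Gaussian surface of radius r = 2.28 cm and length L (between the conductors, 1.22 cm < r < 4.6 cm).
Only the inner wire is enclosed; the outer shell contributes nothing inside itself. λ_enc = λ₁ = -2.11×10^-6 C/m.
Gauss's law: E·2πrL = λ_enc L/ε₀.
E = 2k|λ_enc|/r = 2(8.99×10^9)(2.11×10^-6)/(0.0228) = 1.66×10^6 N/C.

1.66e6 N/C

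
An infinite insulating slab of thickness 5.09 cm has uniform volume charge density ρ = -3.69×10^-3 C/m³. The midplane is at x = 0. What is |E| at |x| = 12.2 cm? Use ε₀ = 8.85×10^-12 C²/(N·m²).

The point |x| = 12.2 cm lies outside the slab (half-thickness 0.02545 m). A symmetric pillbox spanning the full slab encloses Q_enc = ρ·d·A.
Flux = 2EA ⇒ E = |ρ|d/(2ε₀), independent of distance outside.
E = (3.69e-3)(0.0509)/(2·8.85×10^-12) = 1.06×10^7 N/C.

E ≈ 1.06e7 V/m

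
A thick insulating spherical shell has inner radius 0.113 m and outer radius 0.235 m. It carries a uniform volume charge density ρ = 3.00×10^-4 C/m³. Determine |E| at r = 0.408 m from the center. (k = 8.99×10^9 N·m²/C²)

|E| ≈ 7.83×10^5 N/C

Take a concentric spherical Gaussian surface of radius r = 0.408 m (r > 0.235 m, enclosing the whole shell).
Q_enc = ρ·(4π/3)(b³ − a³) = (3.00e-4)·(4π/3)·((0.235)³ − (0.113)³) = 1.45×10^-5 C.
Gauss's law: E·4πr² = Q_enc/ε₀.
E = k|Q_enc|/r² = (8.99×10^9)(1.45×10^-5)/(0.408)² = 7.83×10^5 N/C.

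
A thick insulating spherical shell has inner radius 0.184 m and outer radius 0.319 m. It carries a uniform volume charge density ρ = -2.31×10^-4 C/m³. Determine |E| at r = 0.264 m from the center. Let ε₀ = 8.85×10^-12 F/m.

E = 1.52×10^6 V/m

Take a concentric spherical Gaussian surface of radius r = 0.264 m (within the shell material, 0.184 m < r < 0.319 m).
Only the shell between 0.184 m and r is enclosed: Q_enc = ρ·(4π/3)(r³ − a³) = (-2.31e-4)·(4π/3)·((0.264)³ − (0.184)³) = -1.178×10^-5 C.
Gauss's law: E·4πr² = Q_enc/ε₀.
E = |Q_enc|/(4πε₀r²) = (1.178e-5)/(4π·8.85×10^-12·(0.264)²) = 1.52e6 N/C.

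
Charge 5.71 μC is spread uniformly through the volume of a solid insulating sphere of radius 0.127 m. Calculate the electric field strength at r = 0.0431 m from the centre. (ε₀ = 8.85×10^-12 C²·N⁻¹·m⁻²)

|E| ≈ 1.08e6 N/C

Symmetry ⇒ E = E(r) r̂. Gaussian sphere of radius r = 0.0431 m (r < R).
For a uniform sphere the enclosed fraction is (r/R)³, so Q_enc = (5.71 μC)(0.0431/0.127)³ = 2.232×10^-7 C.
Applying ∮E·dA = Q_enc/ε₀ with Φ = E(4πr²):
E = |Q_enc|/(4πε₀r²) = (2.232e-7)/(4π·8.85×10^-12·(0.0431)²) = 1.08×10^6 N/C.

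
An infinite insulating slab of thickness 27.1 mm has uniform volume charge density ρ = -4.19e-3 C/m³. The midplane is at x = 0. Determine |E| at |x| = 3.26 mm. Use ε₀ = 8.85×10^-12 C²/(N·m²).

By symmetry E is perpendicular to the slab. A Gaussian pillbox from −3.26 mm to +3.26 mm (face area A) lies entirely within the slab.
Q_enc = ρ·(2x)·A and flux = 2EA, so 2EA = 2ρxA/ε₀ ⇒ E = |ρ|x/ε₀.
E = (4.19e-3)(0.00326)/(8.85×10^-12) = 1.54×10^6 N/C.

E = 1.54×10^6 N/C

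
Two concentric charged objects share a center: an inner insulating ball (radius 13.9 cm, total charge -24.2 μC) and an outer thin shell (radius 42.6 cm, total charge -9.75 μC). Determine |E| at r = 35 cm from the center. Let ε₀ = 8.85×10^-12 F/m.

|E| = 1.78e6 N/C

By spherical symmetry E is radial; choose a Gaussian sphere of radius r = 35 cm (between the bodies, 13.9 cm < r < 42.6 cm).
The shell at 42.6 cm lies outside the Gaussian surface, so Q_enc = -24.2 μC = -2.42×10^-5 C.
Gauss's law: E·4πr² = Q_enc/ε₀.
E = |Q_enc|/(4πε₀r²) = (2.42×10^-5)/(4π·8.85×10^-12·(0.35)²) = 1.78×10^6 N/C.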